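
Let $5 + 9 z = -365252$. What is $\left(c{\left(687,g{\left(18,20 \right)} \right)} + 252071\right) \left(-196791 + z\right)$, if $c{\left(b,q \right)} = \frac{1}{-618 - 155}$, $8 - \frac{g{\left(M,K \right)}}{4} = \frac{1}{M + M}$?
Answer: $- \frac{46252749764848}{773} \approx -5.9835 \cdot 10^{10}$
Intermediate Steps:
$g{\left(M,K \right)} = 32 - \frac{2}{M}$ ($g{\left(M,K \right)} = 32 - \frac{4}{M + M} = 32 - \frac{4}{2 M} = 32 - 4 \frac{1}{2 M} = 32 - \frac{2}{M}$)
$z = - \frac{365257}{9}$ ($z = - \frac{5}{9} + \frac{1}{9} \left(-365252\right) = - \frac{5}{9} - \frac{365252}{9} = - \frac{365257}{9} \approx -40584.0$)
$c{\left(b,q \right)} = - \frac{1}{773}$ ($c{\left(b,q \right)} = \frac{1}{-773} = - \frac{1}{773}$)
$\left(c{\left(687,g{\left(18,20 \right)} \right)} + 252071\right) \left(-196791 + z\right) = \left(- \frac{1}{773} + 252071\right) \left(-196791 - \frac{365257}{9}\right) = \frac{194850882}{773} \left(- \frac{2136376}{9}\right) = - \frac{46252749764848}{773}$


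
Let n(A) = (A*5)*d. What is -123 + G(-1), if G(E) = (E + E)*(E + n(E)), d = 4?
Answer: -81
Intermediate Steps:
n(A) = 20*A (n(A) = (A*5)*4 = (5*A)*4 = 20*A)
G(E) = 42*E² (G(E) = (E + E)*(E + 20*E) = (2*E)*(21*E) = 42*E²)
-123 + G(-1) = -123 + 42*(-1)² = -123 + 42*1 = -123 + 42 = -81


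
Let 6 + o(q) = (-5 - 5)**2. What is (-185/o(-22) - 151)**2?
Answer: 206755641/8836 ≈ 23399.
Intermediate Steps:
o(q) = 94 (o(q) = -6 + (-5 - 5)**2 = -6 + (-10)**2 = -6 + 100 = 94)
(-185/o(-22) - 151)**2 = (-185/94 - 151)**2 = (-14379/94)**2 = 206755641/8836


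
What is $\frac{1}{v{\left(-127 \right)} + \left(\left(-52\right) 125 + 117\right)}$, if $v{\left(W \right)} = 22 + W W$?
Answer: $\frac{1}{9768} \approx 0.00010238$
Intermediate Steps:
$v{\left(W \right)} = 22 + W^{2}$
$\frac{1}{v{\left(-127 \right)} + \left(\left(-52\right) 125 + 117\right)} = \frac{1}{\left(22 + \left(-127\right)^{2}\right) + \left(\left(-52\right) 125 + 117\right)} = \frac{1}{\left(22 + 16129\right) + \left(-6500 + 117\right)} = \frac{1}{16151 - 6383} = \frac{1}{9768}$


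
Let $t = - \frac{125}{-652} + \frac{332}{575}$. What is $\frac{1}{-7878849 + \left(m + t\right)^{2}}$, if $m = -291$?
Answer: $- \frac{140550010000}{1095533220407721279} \approx -1.2829 \cdot 10^{-7}$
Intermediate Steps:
$t = \frac{288339}{374900}$ ($t = \left(-125\right) \left(- \frac{1}{652}\right) + 332 \cdot \frac{1}{575} = \frac{125}{652} + \frac{332}{575} = \frac{288339}{374900} \approx 0.76911$)
$\frac{1}{-7878849 + \left(m + t\right)^{2}} = \frac{1}{-7878849 + \left(-291 + \frac{288339}{374900}\right)^{2}} = \frac{1}{-7878849 + \left(- \frac{108807561}{374900}\right)^{2}} = \frac{1}{-7878849 + \frac{11839085330768721}{140550010000}} = \frac{1}{- \frac{1095533220407721279}{140550010000}} = - \frac{140550010000}{1095533220407721279}$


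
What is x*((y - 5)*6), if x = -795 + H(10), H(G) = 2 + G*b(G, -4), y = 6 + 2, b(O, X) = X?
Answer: -14994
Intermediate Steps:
y = 8
H(G) = 2 - 4*G (H(G) = 2 + G*(-4) = 2 - 4*G)
x = -833 (x = -795 + (2 - 4*10) = -795 + (2 - 40) = -795 - 38 = -833)
x*((y - 5)*6) = -833*(8 - 5)*6 = -2499*6 = -833*18 = -14994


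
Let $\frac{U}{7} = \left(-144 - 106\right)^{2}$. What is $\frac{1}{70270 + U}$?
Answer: $\frac{1}{507770} \approx 1.9694 \cdot 10^{-6}$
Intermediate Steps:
$U = 437500$ ($U = 7 \left(-144 - 106\right)^{2} = 7 \left(-250\right)^{2} = 7 \cdot 62500 = 437500$)
$\frac{1}{70270 + U} = \frac{1}{70270 + 437500} = \frac{1}{507770}$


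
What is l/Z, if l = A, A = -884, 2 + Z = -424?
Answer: 442/213 ≈ 2.0751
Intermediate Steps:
Z = -426 (Z = -2 - 424 = -426)
l = -884
l/Z = -884/(-426) = -884*(-1/426) = 442/213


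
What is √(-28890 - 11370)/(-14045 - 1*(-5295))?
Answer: -I*√10065/4375 ≈ -0.022931*I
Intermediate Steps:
√(-28890 - 11370)/(-14045 - 1*(-5295)) = √(-40260)/(-14045 + 5295) = (2*I*√10065)/(-8750) = (2*I*√10065)*(-1/8750) = -I*√10065/4375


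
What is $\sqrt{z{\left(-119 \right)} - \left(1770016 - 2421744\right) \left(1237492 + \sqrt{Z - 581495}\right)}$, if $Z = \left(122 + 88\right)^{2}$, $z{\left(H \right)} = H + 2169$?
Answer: $\sqrt{806508188226 + 651728 i \sqrt{537395}} \approx 8.9806 \cdot 10^{5} + 266.0 i$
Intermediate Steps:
$z{\left(H \right)} = 2169 + H$
$Z = 44100$ ($Z = 210^{2} = 44100$)
$\sqrt{z{\left(-119 \right)} - \left(1770016 - 2421744\right) \left(1237492 + \sqrt{Z - 581495}\right)} = \sqrt{\left(2169 - 119\right) - \left(1770016 - 2421744\right) \left(1237492 + \sqrt{44100 - 581495}\right)} = \sqrt{2050 - - 651728 \left(1237492 + \sqrt{-537395}\right)} = \sqrt{2050 - - 651728 \left(1237492 + i \sqrt{537395}\right)} = \sqrt{2050 - \left(-806508186176 - 651728 i \sqrt{537395}\right)} = \sqrt{2050 + \left(806508186176 + 651728 i \sqrt{537395}\right)} = \sqrt{806508188226 + 651728 i \sqrt{537395}}$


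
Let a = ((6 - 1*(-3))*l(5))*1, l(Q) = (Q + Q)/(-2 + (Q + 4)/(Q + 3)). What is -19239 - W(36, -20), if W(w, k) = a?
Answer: -133953/7 ≈ -19136.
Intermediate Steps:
l(Q) = 2*Q/(-2 + (4 + Q)/(3 + Q)) (l(Q) = (2*Q)/(-2 + (4 + Q)/(3 + Q)) = 2*Q/(-2 + (4 + Q)/(3 + Q)))
a = -720/7 (a = ((6 - 1*(-3))*(-2*5*(3 + 5)/(2 + 5)))*1 = ((6 + 3)*(-2*5*8/7))*1 = (9*(-2*5*⅐*8))*1 = (9*(-80/7))*1 = -720/7*1 = -720/7 ≈ -102.86)
W(w, k) = -720/7
-19239 - W(36, -20) = -19239 - 1*(-720/7) = -19239 + 720/7 = -133953/7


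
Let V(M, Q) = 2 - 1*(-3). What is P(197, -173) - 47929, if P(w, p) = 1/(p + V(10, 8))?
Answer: -8052073/168 ≈ -47929.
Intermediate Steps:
V(M, Q) = 5 (V(M, Q) = 2 + 3 = 5)
P(w, p) = 1/(5 + p) (P(w, p) = 1/(p + 5) = 1/(5 + p))
P(197, -173) - 47929 = 1/(5 - 173) - 47929 = 1/(-168) - 47929 = -1/168 - 47929 = -8052073/168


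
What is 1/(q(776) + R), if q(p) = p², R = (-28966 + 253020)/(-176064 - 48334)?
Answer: 112199/67563432997 ≈ 1.6606e-6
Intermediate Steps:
R = -112027/112199 (R = 224054/(-224398) = 224054*(-1/224398) = -112027/112199 ≈ -0.99847)
1/(q(776) + R) = 1/(776² - 112027/112199) = 1/(602176 - 112027/112199) = 1/(67563432997/112199) = 112199/67563432997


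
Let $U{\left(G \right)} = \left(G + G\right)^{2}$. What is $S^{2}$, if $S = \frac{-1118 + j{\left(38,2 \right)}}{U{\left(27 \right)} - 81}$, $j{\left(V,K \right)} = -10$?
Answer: $\frac{141376}{893025} \approx 0.15831$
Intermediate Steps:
$U{\left(G \right)} = 4 G^{2}$ ($U{\left(G \right)} = \left(2 G\right)^{2} = 4 G^{2}$)
$S = - \frac{376}{945}$ ($S = \frac{-1118 - 10}{4 \cdot 27^{2} - 81} = - \frac{1128}{4 \cdot 729 - 81} = - \frac{1128}{2916 - 81} = - \frac{1128}{2835} = \left(-1128\right) \frac{1}{2835} = - \frac{376}{945} \approx -0.39788$)
$S^{2} = \left(- \frac{376}{945}\right)^{2} = \frac{141376}{893025}$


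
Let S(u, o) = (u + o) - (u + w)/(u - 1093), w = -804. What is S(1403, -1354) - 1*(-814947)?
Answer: 252648161/310 ≈ 8.1499e+5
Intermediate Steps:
S(u, o) = o + u - (-804 + u)/(-1093 + u) (S(u, o) = (u + o) - (u - 804)/(u - 1093) = (o + u) - (-804 + u)/(-1093 + u) = o + u - (-804 + u)/(-1093 + u))
S(1403, -1354) - 1*(-814947) = (804 + 1403² - 1094*1403 - 1093*(-1354) - 1354*1403)/(-1093 + 1403) - 1*(-814947) = (804 + 1968409 - 1534882 + 1479922 - 1899662)/310 + 814947 = (1/310)*14591 + 814947 = 14591/310 + 814947 = 252648161/310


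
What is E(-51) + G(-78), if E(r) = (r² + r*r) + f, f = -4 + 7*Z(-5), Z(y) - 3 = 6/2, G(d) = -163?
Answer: 5077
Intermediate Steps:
Z(y) = 6 (Z(y) = 3 + 6/2 = 3 + 6*(½) = 3 + 3 = 6)
f = 38 (f = -4 + 7*6 = -4 + 42 = 38)
E(r) = 38 + 2*r² (E(r) = (r² + r*r) + 38 = (r² + r²) + 38 = 2*r² + 38 = 38 + 2*r²)
E(-51) + G(-78) = (38 + 2*(-51)²) - 163 = (38 + 2*2601) - 163 = (38 + 5202) - 163 = 5240 - 163 = 5077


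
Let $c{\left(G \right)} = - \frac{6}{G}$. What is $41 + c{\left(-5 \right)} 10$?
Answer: $53$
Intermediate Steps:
$41 + c{\left(-5 \right)} 10 = 41 + - \frac{6}{-5} \cdot 10 = 41 + \left(-6\right) \left(- \frac{1}{5}\right) 10 = 41 + \frac{6}{5} \cdot 10 = 41 + 12 = 53$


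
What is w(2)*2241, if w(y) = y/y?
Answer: 2241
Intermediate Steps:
w(y) = 1
w(2)*2241 = 1*2241 = 2241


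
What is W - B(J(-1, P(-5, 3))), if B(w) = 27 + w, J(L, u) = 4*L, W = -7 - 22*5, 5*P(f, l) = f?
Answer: -140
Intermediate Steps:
P(f, l) = f/5
W = -117 (W = -7 - 110 = -117)
W - B(J(-1, P(-5, 3))) = -117 - (27 + 4*(-1)) = -117 - (27 - 4) = -117 - 1*23 = -117 - 23 = -140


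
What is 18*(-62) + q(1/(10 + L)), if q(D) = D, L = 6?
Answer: -17855/16 ≈ -1115.9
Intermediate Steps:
18*(-62) + q(1/(10 + L)) = 18*(-62) + 1/(10 + 6) = -1116 + 1/16 = -17855/16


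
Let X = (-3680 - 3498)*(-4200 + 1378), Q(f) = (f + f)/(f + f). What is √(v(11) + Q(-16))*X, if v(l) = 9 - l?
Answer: 20256316*I ≈ 2.0256e+7*I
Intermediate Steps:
Q(f) = 1 (Q(f) = (2*f)/((2*f)) = (2*f)*(1/(2*f)) = 1)
X = 20256316 (X = -7178*(-2822) = 20256316)
√(v(11) + Q(-16))*X = √((9 - 1*11) + 1)*20256316 = √((9 - 11) + 1)*20256316 = √(-2 + 1)*20256316 = √(-1)*20256316 = I*20256316 = 20256316*I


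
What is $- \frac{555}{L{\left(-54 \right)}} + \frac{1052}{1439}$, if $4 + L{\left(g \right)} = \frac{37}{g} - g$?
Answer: $- \frac{40325354}{3832057} \approx -10.523$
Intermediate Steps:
$L{\left(g \right)} = -4 - g + \frac{37}{g}$ ($L{\left(g \right)} = -4 - \left(g - \frac{37}{g}\right) = -4 - g + \frac{37}{g}$)
$- \frac{555}{L{\left(-54 \right)}} + \frac{1052}{1439} = - \frac{555}{-4 - -54 + \frac{37}{-54}} + \frac{1052}{1439} = - \frac{555}{-4 + 54 + 37 \left(- \frac{1}{54}\right)} + 1052 \cdot \frac{1}{1439} = - \frac{555}{-4 + 54 - \frac{37}{54}} + \frac{1052}{1439} = - \frac{555}{\frac{2663}{54}} + \frac{1052}{1439} = \left(-555\right) \frac{54}{2663} + \frac{1052}{1439} = - \frac{29970}{2663} + \frac{1052}{1439} = - \frac{40325354}{3832057}$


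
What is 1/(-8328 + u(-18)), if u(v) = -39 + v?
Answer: -1/8385 ≈ -0.00011926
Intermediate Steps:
1/(-8328 + u(-18)) = 1/(-8328 + (-39 - 18)) = 1/(-8328 - 57) = 1/(-8385) = -1/8385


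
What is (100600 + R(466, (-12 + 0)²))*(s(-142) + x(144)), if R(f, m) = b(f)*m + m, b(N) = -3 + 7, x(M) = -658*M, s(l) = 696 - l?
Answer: -9515366480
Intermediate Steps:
b(N) = 4
R(f, m) = 5*m (R(f, m) = 4*m + m = 5*m)
(100600 + R(466, (-12 + 0)²))*(s(-142) + x(144)) = (100600 + 5*(-12 + 0)²)*((696 - 1*(-142)) - 658*144) = (100600 + 5*(-12)²)*((696 + 142) - 94752) = (100600 + 5*144)*(838 - 94752) = (100600 + 720)*(-93914) = 101320*(-93914) = -9515366480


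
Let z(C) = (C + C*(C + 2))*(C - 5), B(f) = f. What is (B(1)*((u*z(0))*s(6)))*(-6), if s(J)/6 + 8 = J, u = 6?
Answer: 0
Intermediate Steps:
s(J) = -48 + 6*J
z(C) = (-5 + C)*(C + C*(2 + C)) (z(C) = (C + C*(2 + C))*(-5 + C) = (-5 + C)*(C + C*(2 + C)))
(B(1)*((u*z(0))*s(6)))*(-6) = (1*((6*(0*(-15 + 0**2 - 2*0)))*(-48 + 6*6)))*(-6) = (1*((6*(0*(-15 + 0 + 0)))*(-48 + 36)))*(-6) = (1*((6*(0*(-15)))*(-12)))*(-6) = (1*((6*0)*(-12)))*(-6) = (1*(0*(-12)))*(-6) = (1*0)*(-6) = 0*(-6) = 0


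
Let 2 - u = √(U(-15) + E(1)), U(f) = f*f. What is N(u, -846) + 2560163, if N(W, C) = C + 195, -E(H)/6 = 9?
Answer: 2559512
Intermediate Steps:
E(H) = -54 (E(H) = -6*9 = -54)
U(f) = f²
u = 2 - 3*√19 (u = 2 - √((-15)² - 54) = 2 - √(225 - 54) = 2 - √171 = 2 - 3*√19 ≈ -11.077)
N(W, C) = 195 + C
N(u, -846) + 2560163 = (195 - 846) + 2560163 = -651 + 2560163 = 2559512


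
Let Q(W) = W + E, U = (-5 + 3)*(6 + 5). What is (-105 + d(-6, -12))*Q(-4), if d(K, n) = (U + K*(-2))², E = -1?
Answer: 25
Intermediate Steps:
U = -22 (U = -2*11 = -22)
d(K, n) = (-22 - 2*K)² (d(K, n) = (-22 + K*(-2))² = (-22 - 2*K)²)
Q(W) = -1 + W (Q(W) = W - 1 = -1 + W)
(-105 + d(-6, -12))*Q(-4) = (-105 + 4*(11 - 6)²)*(-1 - 4) = (-105 + 4*5²)*(-5) = (-105 + 4*25)*(-5) = (-105 + 100)*(-5) = -5*(-5) = 25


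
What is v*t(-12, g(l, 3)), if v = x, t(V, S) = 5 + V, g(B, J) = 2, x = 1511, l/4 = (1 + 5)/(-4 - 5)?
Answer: -10577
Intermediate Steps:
l = -8/3 (l = 4*((1 + 5)/(-4 - 5)) = 4*(6/(-9)) = 4*(6*(-⅑)) = 4*(-⅔) = -8/3 ≈ -2.6667)
v = 1511
v*t(-12, g(l, 3)) = 1511*(5 - 12) = 1511*(-7) = -10577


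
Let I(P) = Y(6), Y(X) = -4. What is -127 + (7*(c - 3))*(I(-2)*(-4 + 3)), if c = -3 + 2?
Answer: -239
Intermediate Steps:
c = -1
I(P) = -4
-127 + (7*(c - 3))*(I(-2)*(-4 + 3)) = -127 + (7*(-1 - 3))*(-4*(-4 + 3)) = -127 + (7*(-4))*(-4*(-1)) = -127 - 28*4 = -127 - 112 = -239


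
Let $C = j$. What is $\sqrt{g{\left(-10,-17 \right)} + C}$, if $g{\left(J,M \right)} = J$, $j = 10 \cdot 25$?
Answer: $4 \sqrt{15} \approx 15.492$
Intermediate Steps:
$j = 250$
$C = 250$
$\sqrt{g{\left(-10,-17 \right)} + C} = \sqrt{-10 + 250} = \sqrt{240} = 4 \sqrt{15}$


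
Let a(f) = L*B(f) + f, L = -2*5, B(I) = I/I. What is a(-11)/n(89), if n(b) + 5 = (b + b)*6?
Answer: -21/1063 ≈ -0.019755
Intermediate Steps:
B(I) = 1
L = -10
n(b) = -5 + 12*b (n(b) = -5 + (b + b)*6 = -5 + (2*b)*6 = -5 + 12*b)
a(f) = -10 + f (a(f) = -10*1 + f = -10 + f)
a(-11)/n(89) = (-10 - 11)/(-5 + 12*89) = -21/(-5 + 1068) = -21/1063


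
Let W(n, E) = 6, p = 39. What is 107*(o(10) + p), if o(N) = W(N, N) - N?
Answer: 3745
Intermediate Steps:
o(N) = 6 - N
107*(o(10) + p) = 107*((6 - 1*10) + 39) = 107*((6 - 10) + 39) = 107*(-4 + 39) = 107*35 = 3745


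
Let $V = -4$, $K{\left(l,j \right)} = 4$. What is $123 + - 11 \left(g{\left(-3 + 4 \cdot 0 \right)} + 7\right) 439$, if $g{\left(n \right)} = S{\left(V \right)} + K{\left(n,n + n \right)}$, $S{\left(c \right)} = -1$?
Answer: $-48167$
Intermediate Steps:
$g{\left(n \right)} = 3$ ($g{\left(n \right)} = -1 + 4 = 3$)
$123 + - 11 \left(g{\left(-3 + 4 \cdot 0 \right)} + 7\right) 439 = 123 + - 11 \left(3 + 7\right) 439 = 123 + \left(-11\right) 10 \cdot 439 = 123 - 48290 = -48167$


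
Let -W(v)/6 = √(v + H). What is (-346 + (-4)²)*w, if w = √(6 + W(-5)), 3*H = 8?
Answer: -330*√(6 - 2*I*√21) ≈ -960.82 + 519.39*I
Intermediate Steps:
H = 8/3 (H = (⅓)*8 = 8/3 ≈ 2.6667)
W(v) = -6*√(8/3 + v) (W(v) = -6*√(v + 8/3) = -6*√(8/3 + v))
w = √(6 - 2*I*√21) (w = √(6 - 2*√(24 + 9*(-5))) = √(6 - 2*√(24 - 45)) = √(6 - 2*I*√21) ≈ 2.9116 - 1.5739*I)
(-346 + (-4)²)*w = (-346 + (-4)²)*√(6 - 2*I*√21) = (-346 + 16)*√(6 - 2*I*√21) = -330*√(6 - 2*I*√21)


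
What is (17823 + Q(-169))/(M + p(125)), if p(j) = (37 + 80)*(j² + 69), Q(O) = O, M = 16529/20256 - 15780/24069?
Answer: 2869020178752/298407702183431 ≈ 0.0096144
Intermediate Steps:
M = 26065607/162513888 (M = 16529*(1/20256) - 15780*1/24069 = 16529/20256 - 5260/8023 = 26065607/162513888 ≈ 0.16039)
p(j) = 8073 + 117*j² (p(j) = 117*(69 + j²) = 8073 + 117*j²)
(17823 + Q(-169))/(M + p(125)) = (17823 - 169)/(26065607/162513888 + (8073 + 117*125²)) = 17654/(26065607/162513888 + (8073 + 117*15625)) = 17654/(26065607/162513888 + (8073 + 1828125)) = 17654/(26065607/162513888 + 1836198) = 17654/(298407702183431/162513888) = 17654*(162513888/298407702183431) = 2869020178752/298407702183431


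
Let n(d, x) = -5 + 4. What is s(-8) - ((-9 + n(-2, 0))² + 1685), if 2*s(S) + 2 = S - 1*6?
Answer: -1793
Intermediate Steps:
n(d, x) = -1
s(S) = -4 + S/2 (s(S) = -1 + (S - 1*6)/2 = -1 + (S - 6)/2 = -1 + (-6 + S)/2 = -1 + (-3 + S/2) = -4 + S/2)
s(-8) - ((-9 + n(-2, 0))² + 1685) = (-4 + (½)*(-8)) - ((-9 - 1)² + 1685) = (-4 - 4) - ((-10)² + 1685) = -8 - (100 + 1685) = -8 - 1*1785 = -8 - 1785 = -1793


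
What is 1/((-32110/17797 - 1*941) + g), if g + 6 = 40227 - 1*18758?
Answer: 1369/28092148 ≈ 4.8733e-5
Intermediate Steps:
g = 21463 (g = -6 + (40227 - 1*18758) = -6 + (40227 - 18758) = -6 + 21469 = 21463)
1/((-32110/17797 - 1*941) + g) = 1/((-32110/17797 - 1*941) + 21463) = 1/((-32110*1/17797 - 941) + 21463) = 1/((-2470/1369 - 941) + 21463) = 1/(-1290699/1369 + 21463) = 1/(28092148/1369) = 1369/28092148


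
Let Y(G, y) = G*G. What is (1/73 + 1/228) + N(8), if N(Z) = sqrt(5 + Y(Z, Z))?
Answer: 301/16644 + sqrt(69) ≈ 8.3247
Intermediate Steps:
Y(G, y) = G**2
N(Z) = sqrt(5 + Z**2)
(1/73 + 1/228) + N(8) = (1/73 + 1/228) + sqrt(5 + 8**2) = (1/73 + 1/228) + sqrt(5 + 64) = 301/16644 + sqrt(69)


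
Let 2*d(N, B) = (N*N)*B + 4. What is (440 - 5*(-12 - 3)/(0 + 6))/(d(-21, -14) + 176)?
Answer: -905/5818 ≈ -0.15555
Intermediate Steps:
d(N, B) = 2 + B*N²/2 (d(N, B) = ((N*N)*B + 4)/2 = (N²*B + 4)/2 = (B*N² + 4)/2 = (4 + B*N²)/2 = 2 + B*N²/2)
(440 - 5*(-12 - 3)/(0 + 6))/(d(-21, -14) + 176) = (440 - 5*(-12 - 3)/(0 + 6))/((2 + (½)*(-14)*(-21)²) + 176) = (440 - (-75)/6)/((2 + (½)*(-14)*441) + 176) = (440 - (-75)/6)/((2 - 3087) + 176) = (440 - 5*(-5/2))/(-3085 + 176) = (440 + 25/2)/(-2909) = (905/2)*(-1/2909) = -905/5818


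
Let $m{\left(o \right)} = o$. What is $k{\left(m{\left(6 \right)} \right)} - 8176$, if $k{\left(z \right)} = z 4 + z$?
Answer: $-8146$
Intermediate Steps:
$k{\left(z \right)} = 5 z$ ($k{\left(z \right)} = 4 z + z = 5 z$)
$k{\left(m{\left(6 \right)} \right)} - 8176 = 5 \cdot 6 - 8176 = 30 - 8176 = -8146$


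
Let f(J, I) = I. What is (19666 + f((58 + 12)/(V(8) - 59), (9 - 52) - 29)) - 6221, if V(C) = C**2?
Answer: 13373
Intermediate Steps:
(19666 + f((58 + 12)/(V(8) - 59), (9 - 52) - 29)) - 6221 = (19666 + ((9 - 52) - 29)) - 6221 = (19666 + (-43 - 29)) - 6221 = (19666 - 72) - 6221 = 19594 - 6221 = 13373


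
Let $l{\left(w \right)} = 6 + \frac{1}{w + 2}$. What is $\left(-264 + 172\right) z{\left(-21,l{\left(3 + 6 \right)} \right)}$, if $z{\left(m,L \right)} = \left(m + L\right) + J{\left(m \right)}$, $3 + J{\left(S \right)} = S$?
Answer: $\frac{39376}{11} \approx 3579.6$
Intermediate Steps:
$J{\left(S \right)} = -3 + S$
$l{\left(w \right)} = 6 + \frac{1}{2 + w}$
$z{\left(m,L \right)} = -3 + L + 2 m$ ($z{\left(m,L \right)} = \left(m + L\right) + \left(-3 + m\right) = \left(L + m\right) + \left(-3 + m\right) = -3 + L + 2 m$)
$\left(-264 + 172\right) z{\left(-21,l{\left(3 + 6 \right)} \right)} = \left(-264 + 172\right) \left(-3 + \frac{13 + 6 \left(3 + 6\right)}{2 + \left(3 + 6\right)} + 2 \left(-21\right)\right) = - 92 \left(-3 + \frac{13 + 6 \cdot 9}{2 + 9} - 42\right) = - 92 \left(-3 + \frac{13 + 54}{11} - 42\right) = - 92 \left(-3 + \frac{1}{11} \cdot 67 - 42\right) = - 92 \left(-3 + \frac{67}{11} - 42\right) = \left(-92\right) \left(- \frac{428}{11}\right) = \frac{39376}{11}$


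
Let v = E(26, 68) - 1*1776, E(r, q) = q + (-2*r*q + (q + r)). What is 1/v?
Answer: -1/5150 ≈ -0.00019417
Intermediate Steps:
E(r, q) = r + 2*q - 2*q*r (E(r, q) = q + (-2*q*r + (q + r)) = q + (q + r - 2*q*r) = r + 2*q - 2*q*r)
v = -5150 (v = (26 + 2*68 - 2*68*26) - 1*1776 = (26 + 136 - 3536) - 1776 = -3374 - 1776 = -5150)
1/v = 1/(-5150) = -1/5150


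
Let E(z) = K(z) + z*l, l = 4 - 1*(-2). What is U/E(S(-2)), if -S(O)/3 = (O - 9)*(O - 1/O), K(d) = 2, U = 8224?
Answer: -8224/295 ≈ -27.878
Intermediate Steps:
l = 6 (l = 4 + 2 = 6)
S(O) = -3*(-9 + O)*(O - 1/O) (S(O) = -3*(O - 9)*(O - 1/O) = -3*(-9 + O)*(O - 1/O))
E(z) = 2 + 6*z (E(z) = 2 + z*6 = 2 + 6*z)
U/E(S(-2)) = 8224/(2 + 6*(3 - 27/(-2) - 3*(-2)² + 27*(-2))) = 8224/(2 + 6*(3 - 27*(-½) - 3*4 - 54)) = 8224/(2 + 6*(3 + 27/2 - 12 - 54)) = 8224/(2 + 6*(-99/2)) = 8224/(2 - 297) = 8224/(-295) = 8224*(-1/295) = -8224/295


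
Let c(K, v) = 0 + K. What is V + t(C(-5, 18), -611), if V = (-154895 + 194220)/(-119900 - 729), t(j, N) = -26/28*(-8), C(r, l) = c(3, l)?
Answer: 5997433/844403 ≈ 7.1026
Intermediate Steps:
c(K, v) = K
C(r, l) = 3
t(j, N) = 52/7 (t(j, N) = -26*1/28*(-8) = -13/14*(-8) = 52/7)
V = -39325/120629 (V = 39325/(-120629) = 39325*(-1/120629) = -39325/120629 ≈ -0.32600)
V + t(C(-5, 18), -611) = -39325/120629 + 52/7 = 5997433/844403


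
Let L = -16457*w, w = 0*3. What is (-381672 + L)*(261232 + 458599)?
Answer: -274739337432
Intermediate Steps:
w = 0
L = 0 (L = -16457*0 = 0)
(-381672 + L)*(261232 + 458599) = (-381672 + 0)*(261232 + 458599) = -381672*719831 = -274739337432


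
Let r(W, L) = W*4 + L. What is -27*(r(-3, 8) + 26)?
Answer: -594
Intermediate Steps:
r(W, L) = L + 4*W (r(W, L) = 4*W + L = L + 4*W)
-27*(r(-3, 8) + 26) = -27*((8 + 4*(-3)) + 26) = -27*((8 - 12) + 26) = -27*(-4 + 26) = -27*22 = -594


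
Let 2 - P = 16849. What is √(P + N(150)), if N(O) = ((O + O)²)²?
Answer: √8099983153 ≈ 90000.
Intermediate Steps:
P = -16847 (P = 2 - 1*16849 = 2 - 16849 = -16847)
N(O) = 16*O⁴ (N(O) = ((2*O)²)² = (4*O²)² = 16*O⁴)
√(P + N(150)) = √(-16847 + 16*150⁴) = √(-16847 + 16*506250000) = √(-16847 + 8100000000) = √8099983153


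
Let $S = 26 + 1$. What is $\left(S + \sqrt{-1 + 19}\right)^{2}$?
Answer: $747 + 162 \sqrt{2} \approx 976.1$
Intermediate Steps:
$S = 27$
$\left(S + \sqrt{-1 + 19}\right)^{2} = \left(27 + \sqrt{-1 + 19}\right)^{2} = \left(27 + \sqrt{18}\right)^{2} = \left(27 + 3 \sqrt{2}\right)^{2}$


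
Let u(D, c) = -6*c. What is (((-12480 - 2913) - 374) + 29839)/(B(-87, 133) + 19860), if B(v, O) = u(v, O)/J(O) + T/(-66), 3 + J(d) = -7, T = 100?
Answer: 2321880/3289817 ≈ 0.70578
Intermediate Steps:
J(d) = -10 (J(d) = -3 - 7 = -10)
B(v, O) = -50/33 + 3*O/5 (B(v, O) = -6*O/(-10) + 100/(-66) = -6*O*(-⅒) + 100*(-1/66) = 3*O/5 - 50/33 = -50/33 + 3*O/5)
(((-12480 - 2913) - 374) + 29839)/(B(-87, 133) + 19860) = (((-12480 - 2913) - 374) + 29839)/((-50/33 + (⅗)*133) + 19860) = ((-15393 - 374) + 29839)/((-50/33 + 399/5) + 19860) = (-15767 + 29839)/(12917/165 + 19860) = 14072/(3289817/165) = 14072*(165/3289817) = 2321880/3289817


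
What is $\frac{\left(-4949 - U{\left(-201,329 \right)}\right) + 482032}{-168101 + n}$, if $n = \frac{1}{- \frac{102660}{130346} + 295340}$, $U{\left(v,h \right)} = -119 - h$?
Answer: $- \frac{3063861577130730}{1078544000215439} \approx -2.8407$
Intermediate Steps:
$n = \frac{65173}{19248142490}$ ($n = \frac{1}{\left(-102660\right) \frac{1}{130346} + 295340} = \frac{1}{- \frac{51330}{65173} + 295340} = \frac{1}{\frac{19248142490}{65173}} = \frac{65173}{19248142490} \approx 3.3859 \cdot 10^{-6}$)
$\frac{\left(-4949 - U{\left(-201,329 \right)}\right) + 482032}{-168101 + n} = \frac{\left(-4949 - \left(-119 - 329\right)\right) + 482032}{-168101 + \frac{65173}{19248142490}} = \frac{\left(-4949 - \left(-119 - 329\right)\right) + 482032}{- \frac{3235632000646317}{19248142490}} = \left(\left(-4949 - -448\right) + 482032\right) \left(- \frac{19248142490}{3235632000646317}\right) = \left(\left(-4949 + 448\right) + 482032\right) \left(- \frac{19248142490}{3235632000646317}\right) = \left(-4501 + 482032\right) \left(- \frac{19248142490}{3235632000646317}\right) = 477531 \left(- \frac{19248142490}{3235632000646317}\right) = - \frac{3063861577130730}{1078544000215439}$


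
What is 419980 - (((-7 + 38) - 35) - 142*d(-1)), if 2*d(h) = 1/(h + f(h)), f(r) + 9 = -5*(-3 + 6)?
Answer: 10499529/25 ≈ 4.1998e+5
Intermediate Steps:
f(r) = -24 (f(r) = -9 - 5*(-3 + 6) = -9 - 5*3 = -9 - 15 = -24)
d(h) = 1/(2*(-24 + h)) (d(h) = 1/(2*(h - 24)) = 1/(2*(-24 + h)))
419980 - (((-7 + 38) - 35) - 142*d(-1)) = 419980 - (((-7 + 38) - 35) - 71/(-24 - 1)) = 419980 - ((31 - 35) - 71/(-25)) = 419980 - (-4 - 71*(-1)/25) = 419980 - (-4 - 142*(-1/50)) = 419980 - (-4 + 71/25) = 419980 - 1*(-29/25) = 419980 + 29/25 = 10499529/25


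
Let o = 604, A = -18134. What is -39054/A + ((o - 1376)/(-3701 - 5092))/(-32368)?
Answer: 1389402021881/645143852052 ≈ 2.1536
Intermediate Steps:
-39054/A + ((o - 1376)/(-3701 - 5092))/(-32368) = -39054/(-18134) + ((604 - 1376)/(-3701 - 5092))/(-32368) = -39054*(-1/18134) - 772/(-8793)*(-1/32368) = 19527/9067 - 772*(-1/8793)*(-1/32368) = 19527/9067 + (772/8793)*(-1/32368) = 19527/9067 - 193/71152956 = 1389402021881/645143852052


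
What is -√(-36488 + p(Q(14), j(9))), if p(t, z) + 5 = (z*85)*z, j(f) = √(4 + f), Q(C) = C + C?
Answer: -6*I*√983 ≈ -188.12*I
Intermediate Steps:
Q(C) = 2*C
p(t, z) = -5 + 85*z² (p(t, z) = -5 + (z*85)*z = -5 + (85*z)*z = -5 + 85*z²)
-√(-36488 + p(Q(14), j(9))) = -√(-36488 + (-5 + 85*(√(4 + 9))²)) = -√(-36488 + (-5 + 85*(√13)²)) = -√(-36488 + (-5 + 85*13)) = -√(-36488 + (-5 + 1105)) = -√(-36488 + 1100) = -√(-35388) = -6*I*√983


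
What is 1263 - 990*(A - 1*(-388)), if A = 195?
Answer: -575907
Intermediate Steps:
1263 - 990*(A - 1*(-388)) = 1263 - 990*(195 - 1*(-388)) = 1263 - 990*(195 + 388) = 1263 - 990*583 = 1263 - 577170 = -575907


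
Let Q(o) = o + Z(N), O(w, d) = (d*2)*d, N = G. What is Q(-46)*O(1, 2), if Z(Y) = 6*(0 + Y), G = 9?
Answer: 64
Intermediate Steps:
N = 9
Z(Y) = 6*Y
O(w, d) = 2*d² (O(w, d) = (2*d)*d = 2*d²)
Q(o) = 54 + o (Q(o) = o + 6*9 = o + 54 = 54 + o)
Q(-46)*O(1, 2) = (54 - 46)*(2*2²) = 8*(2*4) = 8*8 = 64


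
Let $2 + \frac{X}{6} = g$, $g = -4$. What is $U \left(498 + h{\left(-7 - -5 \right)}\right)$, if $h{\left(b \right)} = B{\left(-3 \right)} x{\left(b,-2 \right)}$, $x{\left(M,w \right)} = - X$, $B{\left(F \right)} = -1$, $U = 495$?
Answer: $228690$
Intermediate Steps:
$X = -36$ ($X = -12 + 6 \left(-4\right) = -12 - 24 = -36$)
$x{\left(M,w \right)} = 36$ ($x{\left(M,w \right)} = \left(-1\right) \left(-36\right) = 36$)
$h{\left(b \right)} = -36$ ($h{\left(b \right)} = \left(-1\right) 36 = -36$)
$U \left(498 + h{\left(-7 - -5 \right)}\right) = 495 \left(498 - 36\right) = 495 \cdot 462 = 228690$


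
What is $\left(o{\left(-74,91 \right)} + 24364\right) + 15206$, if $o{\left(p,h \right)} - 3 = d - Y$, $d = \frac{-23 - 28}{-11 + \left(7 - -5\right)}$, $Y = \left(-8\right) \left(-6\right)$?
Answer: $39474$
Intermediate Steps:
$Y = 48$
$d = -51$ ($d = - \frac{51}{-11 + \left(7 + 5\right)} = - \frac{51}{-11 + 12} = - \frac{51}{1} = \left(-51\right) 1 = -51$)
$o{\left(p,h \right)} = -96$ ($o{\left(p,h \right)} = 3 - 99 = -96$)
$\left(o{\left(-74,91 \right)} + 24364\right) + 15206 = \left(-96 + 24364\right) + 15206 = 24268 + 15206 = 39474$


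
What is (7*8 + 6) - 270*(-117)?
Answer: 31652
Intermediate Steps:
(7*8 + 6) - 270*(-117) = (56 + 6) + 31590 = 62 + 31590 = 31652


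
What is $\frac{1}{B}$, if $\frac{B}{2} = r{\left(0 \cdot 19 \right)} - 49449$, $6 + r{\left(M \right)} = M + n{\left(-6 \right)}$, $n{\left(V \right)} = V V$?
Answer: $- \frac{1}{98838} \approx -1.0118 \cdot 10^{-5}$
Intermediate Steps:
$n{\left(V \right)} = V^{2}$
$r{\left(M \right)} = 30 + M$ ($r{\left(M \right)} = -6 + \left(M + \left(-6\right)^{2}\right) = -6 + \left(M + 36\right) = -6 + \left(36 + M\right) = 30 + M$)
$B = -98838$ ($B = 2 \left(\left(30 + 0 \cdot 19\right) - 49449\right) = 2 \left(\left(30 + 0\right) - 49449\right) = 2 \left(30 - 49449\right) = 2 \left(-49419\right) = -98838$)
$\frac{1}{B} = \frac{1}{-98838} = - \frac{1}{98838}$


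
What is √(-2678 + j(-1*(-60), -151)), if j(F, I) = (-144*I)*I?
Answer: I*√3286022 ≈ 1812.7*I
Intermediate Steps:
j(F, I) = -144*I²
√(-2678 + j(-1*(-60), -151)) = √(-2678 - 144*(-151)²) = √(-2678 - 144*22801) = √(-2678 - 3283344) = √(-3286022) = I*√3286022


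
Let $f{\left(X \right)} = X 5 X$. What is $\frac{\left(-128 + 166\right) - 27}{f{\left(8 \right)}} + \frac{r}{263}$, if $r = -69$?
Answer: $- \frac{19187}{84160} \approx -0.22798$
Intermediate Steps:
$f{\left(X \right)} = 5 X^{2}$ ($f{\left(X \right)} = 5 X X = 5 X^{2}$)
$\frac{\left(-128 + 166\right) - 27}{f{\left(8 \right)}} + \frac{r}{263} = \frac{\left(-128 + 166\right) - 27}{5 \cdot 8^{2}} - \frac{69}{263} = \frac{38 - 27}{5 \cdot 64} - \frac{69}{263} = \frac{11}{320} - \frac{69}{263} = - \frac{19187}{84160}$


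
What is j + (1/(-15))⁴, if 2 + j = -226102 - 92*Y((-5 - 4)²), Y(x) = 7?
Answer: -11479117499/50625 ≈ -2.2675e+5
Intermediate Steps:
j = -226748 (j = -2 + (-226102 - 92*7) = -2 + (-226102 - 1*644) = -2 + (-226102 - 644) = -2 - 226746 = -226748)
j + (1/(-15))⁴ = -226748 + (1/(-15))⁴ = -226748 + (-1/15)⁴ = -226748 + 1/50625 = -11479117499/50625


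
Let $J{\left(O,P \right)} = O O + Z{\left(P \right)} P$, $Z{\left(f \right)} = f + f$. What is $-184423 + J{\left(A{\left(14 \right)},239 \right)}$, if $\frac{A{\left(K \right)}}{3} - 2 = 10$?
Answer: $-68885$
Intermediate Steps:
$A{\left(K \right)} = 36$ ($A{\left(K \right)} = 6 + 3 \cdot 10 = 6 + 30 = 36$)
$Z{\left(f \right)} = 2 f$
$J{\left(O,P \right)} = O^{2} + 2 P^{2}$ ($J{\left(O,P \right)} = O O + 2 P P = O^{2} + 2 P^{2}$)
$-184423 + J{\left(A{\left(14 \right)},239 \right)} = -184423 + \left(36^{2} + 2 \cdot 239^{2}\right) = -184423 + \left(1296 + 2 \cdot 57121\right) = -184423 + \left(1296 + 114242\right) = -184423 + 115538 = -68885$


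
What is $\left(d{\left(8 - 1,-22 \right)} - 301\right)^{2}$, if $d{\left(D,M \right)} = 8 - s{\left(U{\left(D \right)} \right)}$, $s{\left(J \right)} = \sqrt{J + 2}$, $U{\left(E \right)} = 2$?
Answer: $87025$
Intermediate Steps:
$s{\left(J \right)} = \sqrt{2 + J}$
$d{\left(D,M \right)} = 6$ ($d{\left(D,M \right)} = 8 - \sqrt{2 + 2} = 8 - \sqrt{4} = 8 - 2 = 6$)
$\left(d{\left(8 - 1,-22 \right)} - 301\right)^{2} = \left(6 - 301\right)^{2} = \left(-295\right)^{2} = 87025$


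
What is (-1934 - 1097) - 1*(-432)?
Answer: -2599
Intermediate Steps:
(-1934 - 1097) - 1*(-432) = -3031 + 432 = -2599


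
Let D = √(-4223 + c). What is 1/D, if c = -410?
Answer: -I*√4633/4633 ≈ -0.014692*I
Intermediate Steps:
D = I*√4633 (D = √(-4223 - 410) = √(-4633) = I*√4633 ≈ 68.066*I)
1/D = 1/(I*√4633) = -I*√4633/4633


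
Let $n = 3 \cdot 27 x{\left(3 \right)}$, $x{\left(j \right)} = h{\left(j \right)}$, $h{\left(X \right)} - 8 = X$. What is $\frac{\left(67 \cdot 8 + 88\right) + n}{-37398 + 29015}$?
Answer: $- \frac{15}{83} \approx -0.18072$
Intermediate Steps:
$h{\left(X \right)} = 8 + X$
$x{\left(j \right)} = 8 + j$
$n = 891$ ($n = 3 \cdot 27 \left(8 + 3\right) = 81 \cdot 11 = 891$)
$\frac{\left(67 \cdot 8 + 88\right) + n}{-37398 + 29015} = \frac{\left(67 \cdot 8 + 88\right) + 891}{-37398 + 29015} = \frac{\left(536 + 88\right) + 891}{-8383} = \left(624 + 891\right) \left(- \frac{1}{8383}\right) = 1515 \left(- \frac{1}{8383}\right) = - \frac{15}{83}$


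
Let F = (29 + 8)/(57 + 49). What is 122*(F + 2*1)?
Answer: 15189/53 ≈ 286.58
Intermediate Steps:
F = 37/106 ≈ 0.34906
122*(F + 2*1) = 122*(37/106 + 2*1) = 122*(37/106 + 2) = 122*(249/106) = 15189/53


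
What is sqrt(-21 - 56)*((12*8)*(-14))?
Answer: -1344*I*sqrt(77) ≈ -11794.0*I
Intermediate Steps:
sqrt(-21 - 56)*((12*8)*(-14)) = sqrt(-77)*(96*(-14)) = (I*sqrt(77))*(-1344) = -1344*I*sqrt(77)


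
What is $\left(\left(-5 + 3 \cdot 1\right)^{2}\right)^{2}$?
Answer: $16$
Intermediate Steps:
$\left(\left(-5 + 3 \cdot 1\right)^{2}\right)^{2} = \left(\left(-5 + 3\right)^{2}\right)^{2} = \left(\left(-2\right)^{2}\right)^{2} = 4^{2} = 16$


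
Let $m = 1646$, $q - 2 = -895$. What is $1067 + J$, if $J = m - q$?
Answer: $3606$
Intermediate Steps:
$q = -893$ ($q = 2 - 895 = -893$)
$J = 2539$ ($J = 1646 - -893 = 1646 + 893 = 2539$)
$1067 + J = 1067 + 2539 = 3606$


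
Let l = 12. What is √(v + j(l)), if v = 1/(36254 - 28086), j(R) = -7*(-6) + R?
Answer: √900671066/4084 ≈ 7.3485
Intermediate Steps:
j(R) = 42 + R
v = 1/8168 ≈ 0.00012243
√(v + j(l)) = √(1/8168 + (42 + 12)) = √(1/8168 + 54) = √(441073/8168) = √900671066/4084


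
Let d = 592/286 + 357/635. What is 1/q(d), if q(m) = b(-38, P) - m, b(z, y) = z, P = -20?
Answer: -90805/3689601 ≈ -0.024611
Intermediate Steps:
d = 239011/90805 (d = 592*(1/286) + 357*(1/635) = 296/143 + 357/635 = 239011/90805 ≈ 2.6321)
q(m) = -38 - m
1/q(d) = 1/(-38 - 1*239011/90805) = 1/(-38 - 239011/90805) = 1/(-3689601/90805) = -90805/3689601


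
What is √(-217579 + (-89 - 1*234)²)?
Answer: 5*I*√4530 ≈ 336.53*I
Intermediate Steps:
√(-217579 + (-89 - 1*234)²) = √(-217579 + (-89 - 234)²) = √(-217579 + (-323)²) = √(-217579 + 104329) = √(-113250) = 5*I*√4530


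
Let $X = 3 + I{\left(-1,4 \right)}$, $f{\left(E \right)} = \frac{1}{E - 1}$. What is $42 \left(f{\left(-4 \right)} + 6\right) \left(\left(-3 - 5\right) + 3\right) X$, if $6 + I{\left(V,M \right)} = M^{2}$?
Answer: $-15834$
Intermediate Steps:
$I{\left(V,M \right)} = -6 + M^{2}$
$f{\left(E \right)} = \frac{1}{-1 + E}$
$X = 13$ ($X = 3 - \left(6 - 4^{2}\right) = 3 + \left(-6 + 16\right) = 3 + 10 = 13$)
$42 \left(f{\left(-4 \right)} + 6\right) \left(\left(-3 - 5\right) + 3\right) X = 42 \left(\frac{1}{-1 - 4} + 6\right) \left(\left(-3 - 5\right) + 3\right) 13 = 42 \left(\frac{1}{-5} + 6\right) \left(-8 + 3\right) 13 = 42 \left(- \frac{1}{5} + 6\right) \left(-5\right) 13 = 42 \cdot \frac{29}{5} \left(-5\right) 13 = 42 \left(-29\right) 13 = \left(-1218\right) 13 = -15834$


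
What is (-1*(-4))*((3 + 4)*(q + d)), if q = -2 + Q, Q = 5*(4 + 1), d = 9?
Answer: 896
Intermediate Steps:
Q = 25 (Q = 5*5 = 25)
q = 23 (q = -2 + 25 = 23)
(-1*(-4))*((3 + 4)*(q + d)) = (-1*(-4))*((3 + 4)*(23 + 9)) = 4*(7*32) = 4*224 = 896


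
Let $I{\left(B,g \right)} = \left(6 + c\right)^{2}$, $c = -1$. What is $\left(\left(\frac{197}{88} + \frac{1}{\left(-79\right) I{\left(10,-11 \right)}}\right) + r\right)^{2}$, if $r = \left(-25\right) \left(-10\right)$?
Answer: $\frac{1921856781186169}{30206440000} \approx 63624.0$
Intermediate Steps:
$I{\left(B,g \right)} = 25$ ($I{\left(B,g \right)} = \left(6 - 1\right)^{2} = 5^{2} = 25$)
$r = 250$
$\left(\left(\frac{197}{88} + \frac{1}{\left(-79\right) I{\left(10,-11 \right)}}\right) + r\right)^{2} = \left(\left(\frac{197}{88} + \frac{1}{\left(-79\right) 25}\right) + 250\right)^{2} = \left(\left(197 \cdot \frac{1}{88} - \frac{1}{1975}\right) + 250\right)^{2} = \left(\left(\frac{197}{88} - \frac{1}{1975}\right) + 250\right)^{2} = \left(\frac{388987}{173800} + 250\right)^{2} = \left(\frac{43838987}{173800}\right)^{2} = \frac{1921856781186169}{30206440000}$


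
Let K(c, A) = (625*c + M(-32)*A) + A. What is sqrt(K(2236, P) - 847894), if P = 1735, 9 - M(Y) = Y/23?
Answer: 2*sqrt(75299171)/23 ≈ 754.57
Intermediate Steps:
M(Y) = 9 - Y/23
K(c, A) = 625*c + 262*A/23 (K(c, A) = (625*c + (9 - 1/23*(-32))*A) + A = (625*c + (9 + 32/23)*A) + A = (625*c + 239*A/23) + A = 625*c + 262*A/23)
sqrt(K(2236, P) - 847894) = sqrt((625*2236 + (262/23)*1735) - 847894) = sqrt((1397500 + 454570/23) - 847894) = sqrt(32597070/23 - 847894) = sqrt(13095508/23) = 2*sqrt(75299171)/23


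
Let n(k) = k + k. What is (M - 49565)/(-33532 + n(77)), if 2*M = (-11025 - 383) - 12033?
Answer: 40857/22252 ≈ 1.8361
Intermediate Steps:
n(k) = 2*k
M = -23441/2 (M = ((-11025 - 383) - 12033)/2 = (-11408 - 12033)/2 = (½)*(-23441) = -23441/2 ≈ -11721.)
(M - 49565)/(-33532 + n(77)) = (-23441/2 - 49565)/(-33532 + 2*77) = -122571/(2*(-33532 + 154)) = -122571/2/(-33378) = -122571/2*(-1/33378) = 40857/22252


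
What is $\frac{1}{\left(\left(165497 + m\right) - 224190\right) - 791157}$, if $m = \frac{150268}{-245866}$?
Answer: $- \frac{122933}{104474685184} \approx -1.1767 \cdot 10^{-6}$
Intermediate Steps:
$m = - \frac{75134}{122933}$ ($m = 150268 \left(- \frac{1}{245866}\right) = - \frac{75134}{122933} \approx -0.61118$)
$\frac{1}{\left(\left(165497 + m\right) - 224190\right) - 791157} = \frac{1}{\left(\left(165497 - \frac{75134}{122933}\right) - 224190\right) - 791157} = \frac{1}{\left(\frac{20344967567}{122933} - 224190\right) - 791157} = \frac{1}{- \frac{7215381703}{122933} - 791157} = \frac{1}{- \frac{104474685184}{122933}} = - \frac{122933}{104474685184}$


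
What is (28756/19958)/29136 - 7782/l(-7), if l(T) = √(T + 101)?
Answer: 7189/145374072 - 3891*√94/47 ≈ -802.65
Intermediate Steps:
l(T) = √(101 + T)
(28756/19958)/29136 - 7782/l(-7) = (28756/19958)/29136 - 7782/√(101 - 7) = (28756*(1/19958))*(1/29136) - 7782*√94/94 = (14378/9979)*(1/29136) - 3891*√94/47 = 7189/145374072 - 3891*√94/47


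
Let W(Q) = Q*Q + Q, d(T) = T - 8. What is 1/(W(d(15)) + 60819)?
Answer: 1/60875 ≈ 1.6427e-5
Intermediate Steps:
d(T) = -8 + T
W(Q) = Q + Q² (W(Q) = Q² + Q = Q + Q²)
1/(W(d(15)) + 60819) = 1/((-8 + 15)*(1 + (-8 + 15)) + 60819) = 1/(7*(1 + 7) + 60819) = 1/(7*8 + 60819) = 1/(56 + 60819) = 1/60875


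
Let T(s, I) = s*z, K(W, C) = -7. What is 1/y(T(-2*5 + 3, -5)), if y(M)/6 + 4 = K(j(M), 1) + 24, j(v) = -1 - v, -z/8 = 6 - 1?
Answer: 1/78 ≈ 0.012821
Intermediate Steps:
z = -40 (z = -8*(6 - 1) = -8*5 = -40)
T(s, I) = -40*s (T(s, I) = s*(-40) = -40*s)
y(M) = 78 (y(M) = -24 + 6*(-7 + 24) = -24 + 6*17 = -24 + 102 = 78)
1/y(T(-2*5 + 3, -5)) = 1/78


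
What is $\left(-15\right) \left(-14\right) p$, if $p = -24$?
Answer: $-5040$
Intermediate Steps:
$\left(-15\right) \left(-14\right) p = \left(-15\right) \left(-14\right) \left(-24\right) = 210 \left(-24\right) = -5040$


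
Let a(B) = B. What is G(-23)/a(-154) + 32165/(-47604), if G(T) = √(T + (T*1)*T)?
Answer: -32165/47604 - √506/154 ≈ -0.82175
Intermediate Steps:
G(T) = √(T + T²) (G(T) = √(T + T*T) = √(T + T²))
G(-23)/a(-154) + 32165/(-47604) = √(-23*(1 - 23))/(-154) + 32165/(-47604) = √(-23*(-22))*(-1/154) + 32165*(-1/47604) = √506*(-1/154) - 32165/47604 = -√506/154 - 32165/47604 = -32165/47604 - √506/154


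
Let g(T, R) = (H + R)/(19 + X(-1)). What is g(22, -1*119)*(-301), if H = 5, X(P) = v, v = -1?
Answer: 5719/3 ≈ 1906.3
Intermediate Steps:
X(P) = -1
g(T, R) = 5/18 + R/18 (g(T, R) = (5 + R)/(19 - 1) = (5 + R)/18 = (5 + R)*(1/18) = 5/18 + R/18)
g(22, -1*119)*(-301) = (5/18 + (-1*119)/18)*(-301) = (5/18 + (1/18)*(-119))*(-301) = (5/18 - 119/18)*(-301) = -19/3*(-301) = 5719/3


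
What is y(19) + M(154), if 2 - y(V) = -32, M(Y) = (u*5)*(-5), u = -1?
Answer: 59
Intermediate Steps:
M(Y) = 25 (M(Y) = -1*5*(-5) = -5*(-5) = 25)
y(V) = 34 (y(V) = 2 - 1*(-32) = 2 + 32 = 34)
y(19) + M(154) = 34 + 25 = 59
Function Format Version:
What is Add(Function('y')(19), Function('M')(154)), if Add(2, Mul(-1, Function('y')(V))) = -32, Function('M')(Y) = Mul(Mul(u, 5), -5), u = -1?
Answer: 59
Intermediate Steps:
Function('M')(Y) = 25 (Function('M')(Y) = Mul(Mul(-1, 5), -5) = Mul(-5, -5) = 25)
Function('y')(V) = 34 (Function('y')(V) = Add(2, Mul(-1, -32)) = Add(2, 32) = 34)
Add(Function('y')(19), Function('M')(154)) = Add(34, 25) = 59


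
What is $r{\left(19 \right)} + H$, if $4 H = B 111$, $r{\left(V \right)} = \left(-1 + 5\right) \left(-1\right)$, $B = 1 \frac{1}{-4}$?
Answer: $- \frac{175}{16} \approx -10.938$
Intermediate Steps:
$B = - \frac{1}{4}$ ($B = 1 \left(- \frac{1}{4}\right) = - \frac{1}{4} \approx -0.25$)
$r{\left(V \right)} = -4$ ($r{\left(V \right)} = 4 \left(-1\right) = -4$)
$H = - \frac{111}{16}$ ($H = \frac{\left(- \frac{1}{4}\right) 111}{4} = \frac{1}{4} \left(- \frac{111}{4}\right) = - \frac{111}{16} \approx -6.9375$)
$r{\left(19 \right)} + H = -4 - \frac{111}{16} = - \frac{175}{16}$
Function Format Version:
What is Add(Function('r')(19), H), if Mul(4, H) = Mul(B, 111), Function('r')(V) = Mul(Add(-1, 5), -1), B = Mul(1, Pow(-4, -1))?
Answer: Rational(-175, 16) ≈ -10.938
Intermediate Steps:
B = Rational(-1, 4) (B = Mul(1, Rational(-1, 4)) = Rational(-1, 4) ≈ -0.25000)
Function('r')(V) = -4 (Function('r')(V) = Mul(4, -1) = -4)
H = Rational(-111, 16) (H = Mul(Rational(1, 4), Mul(Rational(-1, 4), 111)) = Mul(Rational(1, 4), Rational(-111, 4)) = Rational(-111, 16) ≈ -6.9375)
Add(Function('r')(19), H) = Add(-4, Rational(-111, 16)) = Rational(-175, 16)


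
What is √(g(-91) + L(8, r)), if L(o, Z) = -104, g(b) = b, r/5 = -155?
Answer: I*√195 ≈ 13.964*I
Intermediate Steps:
r = -775 (r = 5*(-155) = -775)
√(g(-91) + L(8, r)) = √(-91 - 104) = √(-195) = I*√195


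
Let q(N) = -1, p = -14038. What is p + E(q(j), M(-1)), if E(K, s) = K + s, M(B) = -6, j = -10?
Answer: -14045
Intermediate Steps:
p + E(q(j), M(-1)) = -14038 + (-1 - 6) = -14038 - 7 = -14045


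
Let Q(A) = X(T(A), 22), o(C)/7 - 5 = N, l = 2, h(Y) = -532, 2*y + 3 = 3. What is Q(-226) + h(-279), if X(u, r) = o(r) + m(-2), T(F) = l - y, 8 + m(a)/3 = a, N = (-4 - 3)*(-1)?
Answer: -478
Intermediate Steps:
y = 0 (y = -3/2 + (½)*3 = -3/2 + 3/2 = 0)
N = 7 (N = -7*(-1) = 7)
o(C) = 84 (o(C) = 35 + 7*7 = 35 + 49 = 84)
m(a) = -24 + 3*a
T(F) = 2 (T(F) = 2 - 1*0 = 2 + 0 = 2)
X(u, r) = 54 (X(u, r) = 84 + (-24 + 3*(-2)) = 84 + (-24 - 6) = 84 - 30 = 54)
Q(A) = 54
Q(-226) + h(-279) = 54 - 532 = -478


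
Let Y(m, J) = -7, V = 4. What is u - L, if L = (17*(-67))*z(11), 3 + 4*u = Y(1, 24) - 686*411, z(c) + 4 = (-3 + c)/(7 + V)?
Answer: -816383/11 ≈ -74217.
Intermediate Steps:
z(c) = -47/11 + c/11 (z(c) = -4 + (-3 + c)/(7 + 4) = -4 + (-3 + c)/11 = -4 + (-3 + c)*(1/11) = -4 + (-3/11 + c/11) = -47/11 + c/11)
u = -70489 (u = -¾ + (-7 - 686*411)/4 = -¾ + (-7 - 281946)/4 = -¾ + (¼)*(-281953) = -¾ - 281953/4 = -70489)
L = 41004/11 (L = (17*(-67))*(-47/11 + (1/11)*11) = -1139*(-47/11 + 1) = -1139*(-36/11) = 41004/11 ≈ 3727.6)
u - L = -70489 - 1*41004/11 = -70489 - 41004/11 = -816383/11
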